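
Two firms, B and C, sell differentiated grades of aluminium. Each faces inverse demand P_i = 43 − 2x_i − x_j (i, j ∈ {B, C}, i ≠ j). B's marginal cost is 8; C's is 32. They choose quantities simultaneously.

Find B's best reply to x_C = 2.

Firm B's profit: π = x_B(43 − 2x_B − x_C) − 8x_B.
∂π/∂x_B = 35 − 4x_B − x_C = 0 ⇒ x_B = 8.75 − 0.25x_C.
At x_C = 2: x_B = 8.75 − 0.25·2 = 8.25.

8.25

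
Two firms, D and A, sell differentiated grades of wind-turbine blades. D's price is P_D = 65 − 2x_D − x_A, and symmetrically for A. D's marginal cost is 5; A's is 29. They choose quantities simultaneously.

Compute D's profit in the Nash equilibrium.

Firm D's profit: π = x_D(65 − 2x_D − x_A) − 5x_D.
∂π/∂x_D = 60 − 4x_D − x_A = 0 ⇒ x_D = 15 − 0.25x_A.
Similarly x_A = 9 − 0.25x_D.
Solving the two reaction functions simultaneously: (1 − (−0.25)(−0.25))x_D = 15 − 0.25·9, so 0.9375x_D = 12.75 and x_D = 13.6.
Then x_A = 9 − 0.25·13.6 = 5.6.
P_D = 65 − 2·13.6 − 5.6 = 32.2.
Profit = (32.2 − 5)·13.6 = 369.92.

369.92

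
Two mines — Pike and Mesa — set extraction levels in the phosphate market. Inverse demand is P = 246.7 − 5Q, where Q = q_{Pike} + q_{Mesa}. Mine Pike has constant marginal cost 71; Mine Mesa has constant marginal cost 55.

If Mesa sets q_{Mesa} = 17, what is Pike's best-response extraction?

Mine Pike's profit: π = q_{Pike}(246.7 − 5(q_{Pike} + q_{Mesa})) − 71q_{Pike}.
∂π/∂q_{Pike} = 175.7 − 10q_{Pike} − 5q_{Mesa} = 0, so q_{Pike} = 17.57 − 0.5q_{Mesa}.
At q_{Mesa} = 17: q_{Pike} = 17.57 − 0.5·17 = 9.07.

9.07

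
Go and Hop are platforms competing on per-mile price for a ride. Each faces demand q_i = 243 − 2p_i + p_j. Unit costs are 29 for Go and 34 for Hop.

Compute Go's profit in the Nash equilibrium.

10368

Go's profit: π = (p_{Go} − 29)(243 − 2p_{Go} + p_{Hop}).
∂π/∂p_{Go} = 301 − 4p_{Go} + p_{Hop} = 0 ⇒ p_{Go} = 75.25 + 0.25p_{Hop}.
Similarly p_{Hop} = 77.75 + 0.25p_{Go}.
Substituting the second reaction function into the first: p_{Go} = 75.25 + 0.25(77.75 + 0.25p_{Go}), which gives 0.9375p_{Go} = 94.6875 ⇒ p_{Go} = 101.
Then p_{Hop} = 77.75 + 0.25·101 = 103.
q_{Go} = 243 − 2·101 + 103 = 144.
Profit = (101 − 29)·144 = 10368.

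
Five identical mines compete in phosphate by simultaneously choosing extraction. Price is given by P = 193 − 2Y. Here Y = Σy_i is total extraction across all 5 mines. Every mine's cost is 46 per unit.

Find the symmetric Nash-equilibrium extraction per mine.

A representative mine's profit is π_i = y_i(193 − 2Y) − 46y_i, with Y = y_i + Σ_{j≠i} y_j.
First-order condition: 147 − 4y_i − 2Σ_{j≠i} y_j = 0.
Imposing symmetry (y_j = y for all j) turns Σ_{j≠i} y_j into 4y, so 147 = 12y and y = 12.25.

12.25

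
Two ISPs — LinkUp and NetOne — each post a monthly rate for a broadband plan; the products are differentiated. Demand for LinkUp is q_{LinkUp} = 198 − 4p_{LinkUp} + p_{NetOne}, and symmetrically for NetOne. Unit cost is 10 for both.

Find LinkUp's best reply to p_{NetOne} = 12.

31.25

LinkUp's profit: π = (p_{LinkUp} − 10)(198 − 4p_{LinkUp} + p_{NetOne}).
∂π/∂p_{LinkUp} = 238 − 8p_{LinkUp} + p_{NetOne} = 0 ⇒ p_{LinkUp} = 29.75 + 0.125p_{NetOne}.
At p_{NetOne} = 12: p_{LinkUp} = 29.75 + 0.125·12 = 31.25.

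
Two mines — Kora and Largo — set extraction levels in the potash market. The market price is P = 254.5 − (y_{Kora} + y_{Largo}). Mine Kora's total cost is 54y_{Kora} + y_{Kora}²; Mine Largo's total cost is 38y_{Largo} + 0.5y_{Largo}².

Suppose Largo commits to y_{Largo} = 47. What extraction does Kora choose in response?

Mine Kora's profit: π = y_{Kora}(254.5 − (y_{Kora} + y_{Largo})) − 54y_{Kora} − y_{Kora}².
∂π/∂y_{Kora} = 200.5 − 4y_{Kora} − y_{Largo} = 0, so y_{Kora} = 50.125 − 0.25y_{Largo}.
At y_{Largo} = 47: y_{Kora} = 50.125 − 0.25·47 = 38.375.

38.375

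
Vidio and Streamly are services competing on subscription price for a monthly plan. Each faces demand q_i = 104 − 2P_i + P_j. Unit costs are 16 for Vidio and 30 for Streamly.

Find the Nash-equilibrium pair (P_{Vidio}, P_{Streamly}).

Vidio's profit: π = (P_{Vidio} − 16)(104 − 2P_{Vidio} + P_{Streamly}).
∂π/∂P_{Vidio} = 136 − 4P_{Vidio} + P_{Streamly} = 0 ⇒ P_{Vidio} = 34 + 0.25P_{Streamly}.
Similarly P_{Streamly} = 41 + 0.25P_{Vidio}.
Solving the two reaction functions simultaneously: (1 − (0.25)(0.25))P_{Vidio} = 34 + 0.25·41, so 0.9375P_{Vidio} = 44.25 and P_{Vidio} = 47.2.
Then P_{Streamly} = 41 + 0.25·47.2 = 52.8.

47.2, 52.8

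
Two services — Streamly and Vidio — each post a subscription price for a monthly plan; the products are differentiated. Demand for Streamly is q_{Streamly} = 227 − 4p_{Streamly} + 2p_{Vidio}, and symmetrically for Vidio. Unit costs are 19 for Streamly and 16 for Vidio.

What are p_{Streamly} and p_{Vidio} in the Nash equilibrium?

50.1, 48.9

Streamly's profit: π = (p_{Streamly} − 19)(227 − 4p_{Streamly} + 2p_{Vidio}).
∂π/∂p_{Streamly} = 303 − 8p_{Streamly} + 2p_{Vidio} = 0 ⇒ p_{Streamly} = 37.875 + 0.25p_{Vidio}.
Similarly p_{Vidio} = 36.375 + 0.25p_{Streamly}.
Solving the two reaction functions simultaneously: (1 − (0.25)(0.25))p_{Streamly} = 37.875 + 0.25·36.375, so 0.9375p_{Streamly} = 1503/32 and p_{Streamly} = 50.1.
Then p_{Vidio} = 36.375 + 0.25·50.1 = 48.9.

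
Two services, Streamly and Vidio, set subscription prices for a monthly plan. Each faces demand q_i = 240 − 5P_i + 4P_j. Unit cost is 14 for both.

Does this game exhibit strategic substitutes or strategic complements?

Streamly's profit: π = (P_{Streamly} − 14)(240 − 5P_{Streamly} + 4P_{Vidio}).
∂π/∂P_{Streamly} = 310 − 10P_{Streamly} + 4P_{Vidio} = 0 ⇒ P_{Streamly} = 31 + 0.4P_{Vidio}.
The best-response slope dP_{Streamly}/dP_{Vidio} = 0.4 > 0: the reaction function is upward-sloping, so the choices are strategic complements.

strategic complements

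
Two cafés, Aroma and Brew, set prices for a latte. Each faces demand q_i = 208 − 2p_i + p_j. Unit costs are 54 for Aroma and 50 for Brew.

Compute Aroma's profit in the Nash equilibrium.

Aroma's profit: π = (p_{Aroma} − 54)(208 − 2p_{Aroma} + p_{Brew}).
∂π/∂p_{Aroma} = 316 − 4p_{Aroma} + p_{Brew} = 0 ⇒ p_{Aroma} = 79 + 0.25p_{Brew}.
Similarly p_{Brew} = 77 + 0.25p_{Aroma}.
Solving the two reaction functions simultaneously: (1 − (0.25)(0.25))p_{Aroma} = 79 + 0.25·77, so 0.9375p_{Aroma} = 98.25 and p_{Aroma} = 104.8.
Then p_{Brew} = 77 + 0.25·104.8 = 103.2.
q_{Aroma} = 208 − 2·104.8 + 103.2 = 101.6.
Profit = (104.8 − 54)·101.6 = 5161.28.

5161.28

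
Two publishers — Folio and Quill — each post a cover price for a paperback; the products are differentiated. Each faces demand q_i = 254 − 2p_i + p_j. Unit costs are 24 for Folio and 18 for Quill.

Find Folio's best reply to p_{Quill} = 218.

130

Folio's profit: π = (p_{Folio} − 24)(254 − 2p_{Folio} + p_{Quill}).
∂π/∂p_{Folio} = 302 − 4p_{Folio} + p_{Quill} = 0 ⇒ p_{Folio} = 75.5 + 0.25p_{Quill}.
At p_{Quill} = 218: p_{Folio} = 75.5 + 0.25·218 = 130.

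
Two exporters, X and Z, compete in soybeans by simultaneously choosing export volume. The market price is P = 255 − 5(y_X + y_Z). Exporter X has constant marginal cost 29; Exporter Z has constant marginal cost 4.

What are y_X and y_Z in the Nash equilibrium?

13.4, 18.4

Exporter X's profit: π = y_X(255 − 5(y_X + y_Z)) − 29y_X.
∂π/∂y_X = 226 − 10y_X − 5y_Z = 0, so y_X = 22.6 − 0.5y_Z.
By the same steps for Z: y_Z = 25.1 − 0.5y_X.
Substituting the second reaction function into the first: y_X = 22.6 − 0.5(25.1 − 0.5y_X), which gives 0.75y_X = 10.05 ⇒ y_X = 13.4.
Then y_Z = 25.1 − 0.5·13.4 = 18.4.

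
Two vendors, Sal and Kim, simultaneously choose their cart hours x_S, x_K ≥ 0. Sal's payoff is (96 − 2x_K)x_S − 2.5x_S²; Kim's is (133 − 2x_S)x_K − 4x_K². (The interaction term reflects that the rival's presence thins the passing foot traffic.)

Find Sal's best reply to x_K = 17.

Expanding Sal's payoff: 96x_S − 2x_Kx_S − 2.5x_S².
∂π/∂x_S = 96 − 2x_K − 5x_S = 0, so x_S = 19.2 − 0.4x_K.
At x_K = 17: x_S = 19.2 − 0.4·17 = 12.4.

12.4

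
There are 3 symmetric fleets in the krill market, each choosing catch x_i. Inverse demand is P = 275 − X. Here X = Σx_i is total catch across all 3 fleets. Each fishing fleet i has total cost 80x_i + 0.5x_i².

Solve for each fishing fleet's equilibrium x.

39

A representative fishing fleet's profit is π_i = x_i(275 − X) − 80x_i − 0.5x_i², with X = x_i + Σ_{j≠i} x_j.
First-order condition: 195 − 3x_i − Σ_{j≠i} x_j = 0.
In a symmetric equilibrium every fishing fleet chooses the same x, so Σ_{j≠i} x_j = 2x. The condition becomes 195 − 5x = 0, giving x = 195/5 = 39.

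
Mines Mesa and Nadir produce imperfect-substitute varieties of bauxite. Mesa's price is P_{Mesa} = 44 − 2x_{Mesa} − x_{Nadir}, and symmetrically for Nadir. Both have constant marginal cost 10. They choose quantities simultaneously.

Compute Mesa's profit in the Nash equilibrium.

Mine Mesa's profit: π = x_{Mesa}(44 − 2x_{Mesa} − x_{Nadir}) − 10x_{Mesa}.
∂π/∂x_{Mesa} = 34 − 4x_{Mesa} − x_{Nadir} = 0 ⇒ x_{Mesa} = 8.5 − 0.25x_{Nadir}.
By symmetry x_{Nadir} = x_{Mesa}; substituting into the reaction function, 1.25x_{Mesa} = 8.5 and x_{Mesa} = 6.8.
P_{Mesa} = 44 − 2·6.8 − 6.8 = 23.6.
Profit = (23.6 − 10)·6.8 = 92.48.

92.48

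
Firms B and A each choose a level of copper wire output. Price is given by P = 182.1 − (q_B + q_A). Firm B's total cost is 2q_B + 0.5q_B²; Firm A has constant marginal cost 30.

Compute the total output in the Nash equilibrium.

96.86

Firm B's profit: π = q_B(182.1 − (q_B + q_A)) − 2q_B − 0.5q_B².
∂π/∂q_B = 180.1 − 3q_B − q_A = 0, so q_B = 1801/30 − (1/3)q_A.
For A: ∂π/∂q_A = 152.1 − 2q_A − q_B = 0 ⇒ q_A = 76.05 − 0.5q_B.
Solving the two reaction functions simultaneously: (1 − (−1/3)(−0.5))q_B = 1801/30 − (1/3)·76.05, so (5/6)q_B = 2081/60 and q_B = 41.62.
Then q_A = 76.05 − 0.5·41.62 = 55.24.
Total output: 41.62 + 55.24 = 96.86.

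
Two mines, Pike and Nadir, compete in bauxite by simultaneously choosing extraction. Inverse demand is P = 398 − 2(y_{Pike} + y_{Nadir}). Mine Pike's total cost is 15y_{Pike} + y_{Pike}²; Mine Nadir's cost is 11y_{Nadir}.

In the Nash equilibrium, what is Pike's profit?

4309.23

Mine Pike's profit: π = y_{Pike}(398 − 2(y_{Pike} + y_{Nadir})) − 15y_{Pike} − y_{Pike}².
∂π/∂y_{Pike} = 383 − 6y_{Pike} − 2y_{Nadir} = 0, so y_{Pike} = 383/6 − (1/3)y_{Nadir}.
For Nadir: ∂π/∂y_{Nadir} = 387 − 4y_{Nadir} − 2y_{Pike} = 0 ⇒ y_{Nadir} = 96.75 − 0.5y_{Pike}.
Solving the two reaction functions simultaneously: (1 − (−1/3)(−0.5))y_{Pike} = 383/6 − (1/3)·96.75, so (5/6)y_{Pike} = 379/12 and y_{Pike} = 37.9.
Then y_{Nadir} = 96.75 − 0.5·37.9 = 77.8.
Price P = 398 − 2·115.7 = 166.6.
Pike's profit: (166.6 − 15)·37.9 − (37.9)² = 4309.23.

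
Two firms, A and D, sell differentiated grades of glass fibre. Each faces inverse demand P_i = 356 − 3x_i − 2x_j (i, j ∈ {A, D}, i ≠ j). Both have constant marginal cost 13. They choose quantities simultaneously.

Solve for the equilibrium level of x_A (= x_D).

42.875

Firm A's profit: π = x_A(356 − 3x_A − 2x_D) − 13x_A.
∂π/∂x_A = 343 − 6x_A − 2x_D = 0 ⇒ x_A = 343/6 − (1/3)x_D.
Setting x_A = x_D in the reaction function: x_A = 343/6 − (1/3)x_A, so x_A = (343/6) / (4/3) = 42.875.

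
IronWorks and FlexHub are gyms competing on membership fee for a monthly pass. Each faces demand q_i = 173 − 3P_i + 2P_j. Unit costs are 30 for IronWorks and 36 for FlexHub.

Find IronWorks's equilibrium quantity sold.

110.625

IronWorks's profit: π = (P_{IronWorks} − 30)(173 − 3P_{IronWorks} + 2P_{FlexHub}).
∂π/∂P_{IronWorks} = 263 − 6P_{IronWorks} + 2P_{FlexHub} = 0 ⇒ P_{IronWorks} = 263/6 + (1/3)P_{FlexHub}.
Similarly P_{FlexHub} = 281/6 + (1/3)P_{IronWorks}.
Substituting the second reaction function into the first: P_{IronWorks} = 263/6 + (1/3)(281/6 + (1/3)P_{IronWorks}), which gives (8/9)P_{IronWorks} = 535/9 ⇒ P_{IronWorks} = 66.875.
Then P_{FlexHub} = 281/6 + (1/3)·66.875 = 69.125.
q_{IronWorks} = 173 − 3·66.875 + 2·69.125 = 110.625.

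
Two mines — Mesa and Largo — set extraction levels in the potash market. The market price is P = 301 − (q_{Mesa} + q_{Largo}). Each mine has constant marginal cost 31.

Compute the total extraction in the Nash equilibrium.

Mine Mesa's profit: π = q_{Mesa}(301 − (q_{Mesa} + q_{Largo})) − 31q_{Mesa}.
∂π/∂q_{Mesa} = 270 − 2q_{Mesa} − q_{Largo} = 0, so q_{Mesa} = 135 − 0.5q_{Largo}.
By symmetry q_{Largo} = q_{Mesa}; substituting into the reaction function, 1.5q_{Mesa} = 135 and q_{Mesa} = 90.
Total extraction: 90 + 90 = 180.

180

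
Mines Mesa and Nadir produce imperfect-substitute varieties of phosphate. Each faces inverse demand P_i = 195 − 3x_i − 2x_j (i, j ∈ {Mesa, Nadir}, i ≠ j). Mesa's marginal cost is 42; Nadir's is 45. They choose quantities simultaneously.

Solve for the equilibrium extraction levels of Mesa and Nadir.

19.3125, 18.5625

Mine Mesa's profit: π = x_{Mesa}(195 − 3x_{Mesa} − 2x_{Nadir}) − 42x_{Mesa}.
∂π/∂x_{Mesa} = 153 − 6x_{Mesa} − 2x_{Nadir} = 0 ⇒ x_{Mesa} = 25.5 − (1/3)x_{Nadir}.
Similarly x_{Nadir} = 25 − (1/3)x_{Mesa}.
Plugging x_{Nadir} into Mesa's best response: x_{Mesa} = 25.5 − (1/3)(25 − (1/3)x_{Mesa}) ⇒ (8/9)x_{Mesa} = 103/6, so x_{Mesa} = 19.3125.
Then x_{Nadir} = 25 − (1/3)·19.3125 = 18.5625.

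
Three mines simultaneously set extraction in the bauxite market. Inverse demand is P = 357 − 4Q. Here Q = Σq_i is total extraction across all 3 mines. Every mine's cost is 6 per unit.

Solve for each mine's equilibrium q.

21.9375

A representative mine's profit is π_i = q_i(357 − 4Q) − 6q_i, with Q = q_i + Σ_{j≠i} q_j.
First-order condition: 351 − 8q_i − 4Σ_{j≠i} q_j = 0.
With identical mines, set every q_j = q: then 351 − 8q − 8q = 0, i.e. q = 351/16 = 21.9375.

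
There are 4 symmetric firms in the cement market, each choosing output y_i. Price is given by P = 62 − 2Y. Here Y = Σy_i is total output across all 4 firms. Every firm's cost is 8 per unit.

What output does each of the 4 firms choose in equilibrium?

A representative firm's profit is π_i = y_i(62 − 2Y) − 8y_i, with Y = y_i + Σ_{j≠i} y_j.
First-order condition: 54 − 4y_i − 2Σ_{j≠i} y_j = 0.
Imposing symmetry (y_j = y for all j) turns Σ_{j≠i} y_j into 3y, so 54 = 10y and y = 5.4.

5.4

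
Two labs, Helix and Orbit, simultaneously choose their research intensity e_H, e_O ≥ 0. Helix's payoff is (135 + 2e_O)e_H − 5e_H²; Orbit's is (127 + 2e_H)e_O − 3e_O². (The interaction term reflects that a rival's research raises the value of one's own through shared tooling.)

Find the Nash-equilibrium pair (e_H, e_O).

19, 27.5

Expanding Helix's payoff: 135e_H + 2e_Oe_H − 5e_H².
∂π/∂e_H = 135 + 2e_O − 10e_H = 0, so e_H = 13.5 + 0.2e_O.
Likewise for Orbit: e_O = 127/6 + (1/3)e_H.
Substituting the second reaction function into the first: e_H = 13.5 + 0.2(127/6 + (1/3)e_H), which gives (14/15)e_H = 266/15 ⇒ e_H = 19.
Then e_O = 127/6 + (1/3)·19 = 27.5.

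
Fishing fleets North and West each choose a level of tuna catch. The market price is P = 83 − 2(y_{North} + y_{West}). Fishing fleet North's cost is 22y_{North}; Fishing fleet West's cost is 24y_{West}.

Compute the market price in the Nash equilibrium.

Fishing fleet North's profit: π = y_{North}(83 − 2(y_{North} + y_{West})) − 22y_{North}.
∂π/∂y_{North} = 61 − 4y_{North} − 2y_{West} = 0, so y_{North} = 15.25 − 0.5y_{West}.
By the same steps for West: y_{West} = 14.75 − 0.5y_{North}.
Substituting the second reaction function into the first: y_{North} = 15.25 − 0.5(14.75 − 0.5y_{North}), which gives 0.75y_{North} = 7.875 ⇒ y_{North} = 10.5.
Then y_{West} = 14.75 − 0.5·10.5 = 9.5.
Equilibrium price: P = 83 − 2·20 = 43.

43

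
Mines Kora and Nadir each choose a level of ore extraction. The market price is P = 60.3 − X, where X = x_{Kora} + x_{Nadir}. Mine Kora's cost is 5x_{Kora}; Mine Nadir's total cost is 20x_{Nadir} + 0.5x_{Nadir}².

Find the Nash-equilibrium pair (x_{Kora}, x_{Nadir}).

Mine Kora's profit: π = x_{Kora}(60.3 − (x_{Kora} + x_{Nadir})) − 5x_{Kora}.
∂π/∂x_{Kora} = 55.3 − 2x_{Kora} − x_{Nadir} = 0, so x_{Kora} = 27.65 − 0.5x_{Nadir}.
For Nadir: ∂π/∂x_{Nadir} = 40.3 − 3x_{Nadir} − x_{Kora} = 0 ⇒ x_{Nadir} = 403/30 − (1/3)x_{Kora}.
Solving the two reaction functions simultaneously: (1 − (−0.5)(−1/3))x_{Kora} = 27.65 − 0.5·(403/30), so (5/6)x_{Kora} = 314/15 and x_{Kora} = 25.12.
Then x_{Nadir} = 403/30 − (1/3)·25.12 = 5.06.

25.12, 5.06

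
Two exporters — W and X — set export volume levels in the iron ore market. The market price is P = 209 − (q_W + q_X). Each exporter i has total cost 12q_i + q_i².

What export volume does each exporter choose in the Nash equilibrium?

Exporter W's profit: π = q_W(209 − (q_W + q_X)) − 12q_W − q_W².
∂π/∂q_W = 197 − 4q_W − q_X = 0, so q_W = 49.25 − 0.25q_X.
Setting q_W = q_X in the reaction function: q_W = 49.25 − 0.25q_W, so q_W = 49.25 / 1.25 = 39.4.

39.4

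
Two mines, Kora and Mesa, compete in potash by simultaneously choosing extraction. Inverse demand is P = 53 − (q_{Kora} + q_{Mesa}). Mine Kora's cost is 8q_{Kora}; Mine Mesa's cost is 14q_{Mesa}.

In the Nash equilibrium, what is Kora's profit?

289

Mine Kora's profit: π = q_{Kora}(53 − (q_{Kora} + q_{Mesa})) − 8q_{Kora}.
∂π/∂q_{Kora} = 45 − 2q_{Kora} − q_{Mesa} = 0, so q_{Kora} = 22.5 − 0.5q_{Mesa}.
By the same steps for Mesa: q_{Mesa} = 19.5 − 0.5q_{Kora}.
Plugging q_{Mesa} into Kora's best response: q_{Kora} = 22.5 − 0.5(19.5 − 0.5q_{Kora}) ⇒ 0.75q_{Kora} = 12.75, so q_{Kora} = 17.
Then q_{Mesa} = 19.5 − 0.5·17 = 11.
Price P = 53 − 28 = 25.
Kora's profit: (25 − 8)·17 = 289.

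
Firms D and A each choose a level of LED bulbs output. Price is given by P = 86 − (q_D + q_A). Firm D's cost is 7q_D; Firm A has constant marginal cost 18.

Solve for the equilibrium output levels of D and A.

30, 19

Firm D's profit: π = q_D(86 − (q_D + q_A)) − 7q_D.
∂π/∂q_D = 79 − 2q_D − q_A = 0, so q_D = 39.5 − 0.5q_A.
By the same steps for A: q_A = 34 − 0.5q_D.
Plugging q_A into D's best response: q_D = 39.5 − 0.5(34 − 0.5q_D) ⇒ 0.75q_D = 22.5, so q_D = 30.
Then q_A = 34 − 0.5·30 = 19.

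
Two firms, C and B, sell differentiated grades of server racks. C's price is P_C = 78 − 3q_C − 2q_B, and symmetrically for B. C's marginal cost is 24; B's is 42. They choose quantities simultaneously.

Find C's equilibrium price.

Firm C's profit: π = q_C(78 − 3q_C − 2q_B) − 24q_C.
∂π/∂q_C = 54 − 6q_C − 2q_B = 0 ⇒ q_C = 9 − (1/3)q_B.
Similarly q_B = 6 − (1/3)q_C.
Plugging q_B into C's best response: q_C = 9 − (1/3)(6 − (1/3)q_C) ⇒ (8/9)q_C = 7, so q_C = 7.875.
Then q_B = 6 − (1/3)·7.875 = 3.375.
P_C = 78 − 3·7.875 − 2·3.375 = 47.625.

47.625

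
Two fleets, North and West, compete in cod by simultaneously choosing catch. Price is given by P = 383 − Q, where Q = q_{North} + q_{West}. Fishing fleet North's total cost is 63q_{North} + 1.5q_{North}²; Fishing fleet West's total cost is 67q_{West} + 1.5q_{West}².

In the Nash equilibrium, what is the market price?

277

Fishing fleet North's profit: π = q_{North}(383 − (q_{North} + q_{West})) − 63q_{North} − 1.5q_{North}².
∂π/∂q_{North} = 320 − 5q_{North} − q_{West} = 0, so q_{North} = 64 − 0.2q_{West}.
By the same steps for West: q_{West} = 63.2 − 0.2q_{North}.
Plugging q_{West} into North's best response: q_{North} = 64 − 0.2(63.2 − 0.2q_{North}) ⇒ 0.96q_{North} = 51.36, so q_{North} = 53.5.
Then q_{West} = 63.2 − 0.2·53.5 = 52.5.
Equilibrium price: P = 383 − 106 = 277.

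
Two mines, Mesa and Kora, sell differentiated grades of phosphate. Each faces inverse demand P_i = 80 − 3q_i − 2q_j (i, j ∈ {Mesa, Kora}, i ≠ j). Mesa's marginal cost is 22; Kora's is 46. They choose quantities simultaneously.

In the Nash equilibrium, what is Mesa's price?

48.25

Mine Mesa's profit: π = q_{Mesa}(80 − 3q_{Mesa} − 2q_{Kora}) − 22q_{Mesa}.
∂π/∂q_{Mesa} = 58 − 6q_{Mesa} − 2q_{Kora} = 0 ⇒ q_{Mesa} = 29/3 − (1/3)q_{Kora}.
Similarly q_{Kora} = 17/3 − (1/3)q_{Mesa}.
Plugging q_{Kora} into Mesa's best response: q_{Mesa} = 29/3 − (1/3)(17/3 − (1/3)q_{Mesa}) ⇒ (8/9)q_{Mesa} = 70/9, so q_{Mesa} = 8.75.
Then q_{Kora} = 17/3 − (1/3)·8.75 = 2.75.
P_{Mesa} = 80 − 3·8.75 − 2·2.75 = 48.25.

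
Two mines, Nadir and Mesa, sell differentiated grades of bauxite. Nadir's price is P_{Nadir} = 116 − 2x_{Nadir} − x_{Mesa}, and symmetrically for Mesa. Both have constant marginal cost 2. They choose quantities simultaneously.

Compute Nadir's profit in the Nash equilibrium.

Mine Nadir's profit: π = x_{Nadir}(116 − 2x_{Nadir} − x_{Mesa}) − 2x_{Nadir}.
∂π/∂x_{Nadir} = 114 − 4x_{Nadir} − x_{Mesa} = 0 ⇒ x_{Nadir} = 28.5 − 0.25x_{Mesa}.
Setting x_{Nadir} = x_{Mesa} in the reaction function: x_{Nadir} = 28.5 − 0.25x_{Nadir}, so x_{Nadir} = 28.5 / 1.25 = 22.8.
P_{Nadir} = 116 − 2·22.8 − 22.8 = 47.6.
Profit = (47.6 − 2)·22.8 = 1039.68.

1039.68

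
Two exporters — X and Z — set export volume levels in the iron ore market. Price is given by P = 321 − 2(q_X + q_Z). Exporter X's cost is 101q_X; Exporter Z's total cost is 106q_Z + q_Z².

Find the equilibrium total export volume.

Exporter X's profit: π = q_X(321 − 2(q_X + q_Z)) − 101q_X.
∂π/∂q_X = 220 − 4q_X − 2q_Z = 0, so q_X = 55 − 0.5q_Z.
For Z: ∂π/∂q_Z = 215 − 6q_Z − 2q_X = 0 ⇒ q_Z = 215/6 − (1/3)q_X.
Solving the two reaction functions simultaneously: (1 − (−0.5)(−1/3))q_X = 55 − 0.5·(215/6), so (5/6)q_X = 445/12 and q_X = 44.5.
Then q_Z = 215/6 − (1/3)·44.5 = 21.
Total export volume: 44.5 + 21 = 65.5.

65.5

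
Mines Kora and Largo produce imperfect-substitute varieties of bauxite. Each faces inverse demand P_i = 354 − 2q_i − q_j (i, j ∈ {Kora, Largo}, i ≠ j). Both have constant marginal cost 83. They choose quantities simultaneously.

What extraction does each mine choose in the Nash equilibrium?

Mine Kora's profit: π = q_{Kora}(354 − 2q_{Kora} − q_{Largo}) − 83q_{Kora}.
∂π/∂q_{Kora} = 271 − 4q_{Kora} − q_{Largo} = 0 ⇒ q_{Kora} = 67.75 − 0.25q_{Largo}.
Setting q_{Kora} = q_{Largo} in the reaction function: q_{Kora} = 67.75 − 0.25q_{Kora}, so q_{Kora} = 67.75 / 1.25 = 54.2.

54.2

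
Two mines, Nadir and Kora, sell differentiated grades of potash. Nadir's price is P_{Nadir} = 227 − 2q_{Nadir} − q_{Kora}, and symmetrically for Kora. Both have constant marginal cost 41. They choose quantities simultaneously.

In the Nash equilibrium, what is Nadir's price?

Mine Nadir's profit: π = q_{Nadir}(227 − 2q_{Nadir} − q_{Kora}) − 41q_{Nadir}.
∂π/∂q_{Nadir} = 186 − 4q_{Nadir} − q_{Kora} = 0 ⇒ q_{Nadir} = 46.5 − 0.25q_{Kora}.
Setting q_{Nadir} = q_{Kora} in the reaction function: q_{Nadir} = 46.5 − 0.25q_{Nadir}, so q_{Nadir} = 46.5 / 1.25 = 37.2.
P_{Nadir} = 227 − 2·37.2 − 37.2 = 115.4.

115.4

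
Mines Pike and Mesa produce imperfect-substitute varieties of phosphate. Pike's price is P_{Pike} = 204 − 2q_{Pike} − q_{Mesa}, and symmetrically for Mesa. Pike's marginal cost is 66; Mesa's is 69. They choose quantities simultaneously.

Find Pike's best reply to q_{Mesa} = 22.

Mine Pike's profit: π = q_{Pike}(204 − 2q_{Pike} − q_{Mesa}) − 66q_{Pike}.
∂π/∂q_{Pike} = 138 − 4q_{Pike} − q_{Mesa} = 0 ⇒ q_{Pike} = 34.5 − 0.25q_{Mesa}.
At q_{Mesa} = 22: q_{Pike} = 34.5 − 0.25·22 = 29.

29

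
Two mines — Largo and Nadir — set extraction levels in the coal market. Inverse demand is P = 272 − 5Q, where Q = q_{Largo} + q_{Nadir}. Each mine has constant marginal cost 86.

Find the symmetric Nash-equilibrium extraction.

Mine Largo's profit: π = q_{Largo}(272 − 5(q_{Largo} + q_{Nadir})) − 86q_{Largo}.
∂π/∂q_{Largo} = 186 − 10q_{Largo} − 5q_{Nadir} = 0, so q_{Largo} = 18.6 − 0.5q_{Nadir}.
Setting q_{Largo} = q_{Nadir} in the reaction function: q_{Largo} = 18.6 − 0.5q_{Largo}, so q_{Largo} = 18.6 / 1.5 = 12.4.

12.4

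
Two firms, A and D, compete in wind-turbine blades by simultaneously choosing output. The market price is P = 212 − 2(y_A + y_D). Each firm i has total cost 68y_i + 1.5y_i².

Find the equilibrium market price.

148

Firm A's profit: π = y_A(212 − 2(y_A + y_D)) − 68y_A − 1.5y_A².
∂π/∂y_A = 144 − 7y_A − 2y_D = 0, so y_A = 144/7 − (2/7)y_D.
The game is symmetric, so in equilibrium y_D = y_A: the reaction function gives (9/7)y_A = 144/7, hence y_A = 16.
Equilibrium price: P = 212 − 2·32 = 148.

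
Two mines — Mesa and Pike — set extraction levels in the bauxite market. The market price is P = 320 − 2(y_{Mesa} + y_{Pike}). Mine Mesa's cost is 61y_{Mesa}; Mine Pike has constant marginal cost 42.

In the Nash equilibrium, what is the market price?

141

Mine Mesa's profit: π = y_{Mesa}(320 − 2(y_{Mesa} + y_{Pike})) − 61y_{Mesa}.
∂π/∂y_{Mesa} = 259 − 4y_{Mesa} − 2y_{Pike} = 0, so y_{Mesa} = 64.75 − 0.5y_{Pike}.
By the same steps for Pike: y_{Pike} = 69.5 − 0.5y_{Mesa}.
Solving the two reaction functions simultaneously: (1 − (−0.5)(−0.5))y_{Mesa} = 64.75 − 0.5·69.5, so 0.75y_{Mesa} = 30 and y_{Mesa} = 40.
Then y_{Pike} = 69.5 − 0.5·40 = 49.5.
Equilibrium price: P = 320 − 2·89.5 = 141.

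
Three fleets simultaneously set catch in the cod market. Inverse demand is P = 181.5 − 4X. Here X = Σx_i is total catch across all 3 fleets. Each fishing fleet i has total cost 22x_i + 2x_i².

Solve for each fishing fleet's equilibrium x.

7.975

A representative fishing fleet's profit is π_i = x_i(181.5 − 4X) − 22x_i − 2x_i², with X = x_i + Σ_{j≠i} x_j.
First-order condition: 159.5 − 12x_i − 4Σ_{j≠i} x_j = 0.
With identical fishing fleets, set every x_j = x: then 159.5 − 12x − 8x = 0, i.e. x = 159.5/20 = 7.975.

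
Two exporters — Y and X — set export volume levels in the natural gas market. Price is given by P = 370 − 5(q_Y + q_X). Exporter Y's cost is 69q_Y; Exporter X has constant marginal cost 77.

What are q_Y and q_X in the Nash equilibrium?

20.6, 19

Exporter Y's profit: π = q_Y(370 − 5(q_Y + q_X)) − 69q_Y.
∂π/∂q_Y = 301 − 10q_Y − 5q_X = 0, so q_Y = 30.1 − 0.5q_X.
By the same steps for X: q_X = 29.3 − 0.5q_Y.
Solving the two reaction functions simultaneously: (1 − (−0.5)(−0.5))q_Y = 30.1 − 0.5·29.3, so 0.75q_Y = 15.45 and q_Y = 20.6.
Then q_X = 29.3 − 0.5·20.6 = 19.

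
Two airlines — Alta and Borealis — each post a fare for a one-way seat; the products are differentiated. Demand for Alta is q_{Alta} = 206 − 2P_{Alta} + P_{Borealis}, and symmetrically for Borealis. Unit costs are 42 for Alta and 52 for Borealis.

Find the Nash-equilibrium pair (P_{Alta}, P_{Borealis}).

Alta's profit: π = (P_{Alta} − 42)(206 − 2P_{Alta} + P_{Borealis}).
∂π/∂P_{Alta} = 290 − 4P_{Alta} + P_{Borealis} = 0 ⇒ P_{Alta} = 72.5 + 0.25P_{Borealis}.
Similarly P_{Borealis} = 77.5 + 0.25P_{Alta}.
Substituting the second reaction function into the first: P_{Alta} = 72.5 + 0.25(77.5 + 0.25P_{Alta}), which gives 0.9375P_{Alta} = 91.875 ⇒ P_{Alta} = 98.
Then P_{Borealis} = 77.5 + 0.25·98 = 102.

98, 102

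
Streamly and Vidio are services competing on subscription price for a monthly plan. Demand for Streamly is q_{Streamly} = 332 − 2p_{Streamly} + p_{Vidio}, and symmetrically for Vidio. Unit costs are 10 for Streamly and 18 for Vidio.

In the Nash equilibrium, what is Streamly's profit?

23501.12

Streamly's profit: π = (p_{Streamly} − 10)(332 − 2p_{Streamly} + p_{Vidio}).
∂π/∂p_{Streamly} = 352 − 4p_{Streamly} + p_{Vidio} = 0 ⇒ p_{Streamly} = 88 + 0.25p_{Vidio}.
Similarly p_{Vidio} = 92 + 0.25p_{Streamly}.
Substituting the second reaction function into the first: p_{Streamly} = 88 + 0.25(92 + 0.25p_{Streamly}), which gives 0.9375p_{Streamly} = 111 ⇒ p_{Streamly} = 118.4.
Then p_{Vidio} = 92 + 0.25·118.4 = 121.6.
q_{Streamly} = 332 − 2·118.4 + 121.6 = 216.8.
Profit = (118.4 − 10)·216.8 = 23501.12.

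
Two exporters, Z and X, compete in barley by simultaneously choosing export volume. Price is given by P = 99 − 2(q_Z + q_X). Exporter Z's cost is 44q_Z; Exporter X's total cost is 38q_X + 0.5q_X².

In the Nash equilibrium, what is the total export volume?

17.9375

Exporter Z's profit: π = q_Z(99 − 2(q_Z + q_X)) − 44q_Z.
∂π/∂q_Z = 55 − 4q_Z − 2q_X = 0, so q_Z = 13.75 − 0.5q_X.
For X: ∂π/∂q_X = 61 − 5q_X − 2q_Z = 0 ⇒ q_X = 12.2 − 0.4q_Z.
Plugging q_X into Z's best response: q_Z = 13.75 − 0.5(12.2 − 0.4q_Z) ⇒ 0.8q_Z = 7.65, so q_Z = 9.5625.
Then q_X = 12.2 − 0.4·9.5625 = 8.375.
Total export volume: 9.5625 + 8.375 = 17.9375.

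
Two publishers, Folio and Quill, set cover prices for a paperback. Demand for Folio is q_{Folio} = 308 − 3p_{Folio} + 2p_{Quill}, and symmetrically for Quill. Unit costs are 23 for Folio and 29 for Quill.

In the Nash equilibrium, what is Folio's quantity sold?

217.125

Folio's profit: π = (p_{Folio} − 23)(308 − 3p_{Folio} + 2p_{Quill}).
∂π/∂p_{Folio} = 377 − 6p_{Folio} + 2p_{Quill} = 0 ⇒ p_{Folio} = 377/6 + (1/3)p_{Quill}.
Similarly p_{Quill} = 395/6 + (1/3)p_{Folio}.
Substituting the second reaction function into the first: p_{Folio} = 377/6 + (1/3)(395/6 + (1/3)p_{Folio}), which gives (8/9)p_{Folio} = 763/9 ⇒ p_{Folio} = 95.375.
Then p_{Quill} = 395/6 + (1/3)·95.375 = 97.625.
q_{Folio} = 308 − 3·95.375 + 2·97.625 = 217.125.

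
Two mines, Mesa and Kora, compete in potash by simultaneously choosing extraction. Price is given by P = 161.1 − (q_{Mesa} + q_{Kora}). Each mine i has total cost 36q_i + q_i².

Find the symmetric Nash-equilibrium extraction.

25.02

Mine Mesa's profit: π = q_{Mesa}(161.1 − (q_{Mesa} + q_{Kora})) − 36q_{Mesa} − q_{Mesa}².
∂π/∂q_{Mesa} = 125.1 − 4q_{Mesa} − q_{Kora} = 0, so q_{Mesa} = 31.275 − 0.25q_{Kora}.
Setting q_{Mesa} = q_{Kora} in the reaction function: q_{Mesa} = 31.275 − 0.25q_{Mesa}, so q_{Mesa} = 31.275 / 1.25 = 25.02.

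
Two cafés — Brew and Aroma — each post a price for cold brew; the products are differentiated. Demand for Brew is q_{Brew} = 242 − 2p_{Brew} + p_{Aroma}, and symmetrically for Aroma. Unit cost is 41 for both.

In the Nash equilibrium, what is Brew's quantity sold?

134

Brew's profit: π = (p_{Brew} − 41)(242 − 2p_{Brew} + p_{Aroma}).
∂π/∂p_{Brew} = 324 − 4p_{Brew} + p_{Aroma} = 0 ⇒ p_{Brew} = 81 + 0.25p_{Aroma}.
Setting p_{Brew} = p_{Aroma} in the reaction function: p_{Brew} = 81 + 0.25p_{Brew}, so p_{Brew} = 81 / 0.75 = 108.
q_{Brew} = 242 − 2·108 + 108 = 134.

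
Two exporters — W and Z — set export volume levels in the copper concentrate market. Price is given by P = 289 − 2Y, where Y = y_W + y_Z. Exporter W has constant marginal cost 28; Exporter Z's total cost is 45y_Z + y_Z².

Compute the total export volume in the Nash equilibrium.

76.6

Exporter W's profit: π = y_W(289 − 2(y_W + y_Z)) − 28y_W.
∂π/∂y_W = 261 − 4y_W − 2y_Z = 0, so y_W = 65.25 − 0.5y_Z.
For Z: ∂π/∂y_Z = 244 − 6y_Z − 2y_W = 0 ⇒ y_Z = 122/3 − (1/3)y_W.
Plugging y_Z into W's best response: y_W = 65.25 − 0.5(122/3 − (1/3)y_W) ⇒ (5/6)y_W = 539/12, so y_W = 53.9.
Then y_Z = 122/3 − (1/3)·53.9 = 22.7.
Total export volume: 53.9 + 22.7 = 76.6.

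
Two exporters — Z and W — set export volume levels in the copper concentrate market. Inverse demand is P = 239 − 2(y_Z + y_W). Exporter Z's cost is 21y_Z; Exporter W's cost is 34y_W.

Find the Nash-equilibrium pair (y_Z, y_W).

Exporter Z's profit: π = y_Z(239 − 2(y_Z + y_W)) − 21y_Z.
∂π/∂y_Z = 218 − 4y_Z − 2y_W = 0, so y_Z = 54.5 − 0.5y_W.
By the same steps for W: y_W = 51.25 − 0.5y_Z.
Solving the two reaction functions simultaneously: (1 − (−0.5)(−0.5))y_Z = 54.5 − 0.5·51.25, so 0.75y_Z = 28.875 and y_Z = 38.5.
Then y_W = 51.25 − 0.5·38.5 = 32.

38.5, 32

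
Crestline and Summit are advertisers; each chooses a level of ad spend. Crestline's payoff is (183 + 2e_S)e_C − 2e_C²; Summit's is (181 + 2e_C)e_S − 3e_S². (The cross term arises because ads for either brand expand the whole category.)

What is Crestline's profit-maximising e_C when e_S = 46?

Expanding Crestline's payoff: 183e_C + 2e_Se_C − 2e_C².
∂π/∂e_C = 183 + 2e_S − 4e_C = 0, so e_C = 45.75 + 0.5e_S.
At e_S = 46: e_C = 45.75 + 0.5·46 = 68.75.

68.75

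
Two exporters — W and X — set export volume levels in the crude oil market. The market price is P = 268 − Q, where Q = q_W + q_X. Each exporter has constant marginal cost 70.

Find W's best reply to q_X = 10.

Exporter W's profit: π = q_W(268 − (q_W + q_X)) − 70q_W.
∂π/∂q_W = 198 − 2q_W − q_X = 0, so q_W = 99 − 0.5q_X.
At q_X = 10: q_W = 99 − 0.5·10 = 94.

94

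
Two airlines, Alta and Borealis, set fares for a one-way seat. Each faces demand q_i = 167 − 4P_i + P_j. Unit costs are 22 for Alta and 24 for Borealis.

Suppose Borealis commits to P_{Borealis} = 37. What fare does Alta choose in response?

Alta's profit: π = (P_{Alta} − 22)(167 − 4P_{Alta} + P_{Borealis}).
∂π/∂P_{Alta} = 255 − 8P_{Alta} + P_{Borealis} = 0 ⇒ P_{Alta} = 31.875 + 0.125P_{Borealis}.
At P_{Borealis} = 37: P_{Alta} = 31.875 + 0.125·37 = 36.5.

36.5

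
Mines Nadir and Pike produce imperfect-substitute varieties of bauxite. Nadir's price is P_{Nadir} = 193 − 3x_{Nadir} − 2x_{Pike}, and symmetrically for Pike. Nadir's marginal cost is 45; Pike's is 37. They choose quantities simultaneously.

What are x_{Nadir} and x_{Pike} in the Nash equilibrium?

18, 20

Mine Nadir's profit: π = x_{Nadir}(193 − 3x_{Nadir} − 2x_{Pike}) − 45x_{Nadir}.
∂π/∂x_{Nadir} = 148 − 6x_{Nadir} − 2x_{Pike} = 0 ⇒ x_{Nadir} = 74/3 − (1/3)x_{Pike}.
Similarly x_{Pike} = 26 − (1/3)x_{Nadir}.
Plugging x_{Pike} into Nadir's best response: x_{Nadir} = 74/3 − (1/3)(26 − (1/3)x_{Nadir}) ⇒ (8/9)x_{Nadir} = 16, so x_{Nadir} = 18.
Then x_{Pike} = 26 − (1/3)·18 = 20.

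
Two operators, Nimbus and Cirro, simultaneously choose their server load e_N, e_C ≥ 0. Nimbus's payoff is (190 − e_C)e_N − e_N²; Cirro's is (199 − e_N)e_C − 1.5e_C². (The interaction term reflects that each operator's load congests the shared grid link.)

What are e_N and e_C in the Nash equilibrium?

Expanding Nimbus's payoff: 190e_N − e_Ce_N − e_N².
∂π/∂e_N = 190 − e_C − 2e_N = 0, so e_N = 95 − 0.5e_C.
Likewise for Cirro: e_C = 199/3 − (1/3)e_N.
Solving the two reaction functions simultaneously: (1 − (−0.5)(−1/3))e_N = 95 − 0.5·(199/3), so (5/6)e_N = 371/6 and e_N = 74.2.
Then e_C = 199/3 − (1/3)·74.2 = 41.6.

74.2, 41.6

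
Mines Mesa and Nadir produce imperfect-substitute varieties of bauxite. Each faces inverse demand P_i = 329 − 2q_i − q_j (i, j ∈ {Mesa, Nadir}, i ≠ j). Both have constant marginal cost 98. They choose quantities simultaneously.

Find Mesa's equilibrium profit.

4268.88

Mine Mesa's profit: π = q_{Mesa}(329 − 2q_{Mesa} − q_{Nadir}) − 98q_{Mesa}.
∂π/∂q_{Mesa} = 231 − 4q_{Mesa} − q_{Nadir} = 0 ⇒ q_{Mesa} = 57.75 − 0.25q_{Nadir}.
Setting q_{Mesa} = q_{Nadir} in the reaction function: q_{Mesa} = 57.75 − 0.25q_{Mesa}, so q_{Mesa} = 57.75 / 1.25 = 46.2.
P_{Mesa} = 329 − 2·46.2 − 46.2 = 190.4.
Profit = (190.4 − 98)·46.2 = 4268.88.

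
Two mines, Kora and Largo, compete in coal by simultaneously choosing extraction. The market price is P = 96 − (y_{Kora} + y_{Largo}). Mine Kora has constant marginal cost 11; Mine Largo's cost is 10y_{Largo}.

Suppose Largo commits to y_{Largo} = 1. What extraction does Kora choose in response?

42

Mine Kora's profit: π = y_{Kora}(96 − (y_{Kora} + y_{Largo})) − 11y_{Kora}.
∂π/∂y_{Kora} = 85 − 2y_{Kora} − y_{Largo} = 0, so y_{Kora} = 42.5 − 0.5y_{Largo}.
At y_{Largo} = 1: y_{Kora} = 42.5 − 0.5·1 = 42.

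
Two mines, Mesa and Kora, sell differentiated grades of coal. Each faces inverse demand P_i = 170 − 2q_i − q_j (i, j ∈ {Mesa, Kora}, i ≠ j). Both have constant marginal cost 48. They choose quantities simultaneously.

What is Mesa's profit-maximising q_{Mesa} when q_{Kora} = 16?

26.5

Mine Mesa's profit: π = q_{Mesa}(170 − 2q_{Mesa} − q_{Kora}) − 48q_{Mesa}.
∂π/∂q_{Mesa} = 122 − 4q_{Mesa} − q_{Kora} = 0 ⇒ q_{Mesa} = 30.5 − 0.25q_{Kora}.
At q_{Kora} = 16: q_{Mesa} = 30.5 − 0.25·16 = 26.5.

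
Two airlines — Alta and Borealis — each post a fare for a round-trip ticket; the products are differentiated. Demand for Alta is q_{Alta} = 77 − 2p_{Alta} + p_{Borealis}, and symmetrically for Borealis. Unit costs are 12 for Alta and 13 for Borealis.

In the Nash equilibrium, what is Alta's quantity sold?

Alta's profit: π = (p_{Alta} − 12)(77 − 2p_{Alta} + p_{Borealis}).
∂π/∂p_{Alta} = 101 − 4p_{Alta} + p_{Borealis} = 0 ⇒ p_{Alta} = 25.25 + 0.25p_{Borealis}.
Similarly p_{Borealis} = 25.75 + 0.25p_{Alta}.
Substituting the second reaction function into the first: p_{Alta} = 25.25 + 0.25(25.75 + 0.25p_{Alta}), which gives 0.9375p_{Alta} = 31.6875 ⇒ p_{Alta} = 33.8.
Then p_{Borealis} = 25.75 + 0.25·33.8 = 34.2.
q_{Alta} = 77 − 2·33.8 + 34.2 = 43.6.

43.6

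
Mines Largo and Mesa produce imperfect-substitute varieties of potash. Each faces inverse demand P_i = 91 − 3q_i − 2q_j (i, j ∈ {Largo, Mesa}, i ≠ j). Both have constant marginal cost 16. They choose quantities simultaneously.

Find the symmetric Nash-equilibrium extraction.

Mine Largo's profit: π = q_{Largo}(91 − 3q_{Largo} − 2q_{Mesa}) − 16q_{Largo}.
∂π/∂q_{Largo} = 75 − 6q_{Largo} − 2q_{Mesa} = 0 ⇒ q_{Largo} = 12.5 − (1/3)q_{Mesa}.
By symmetry q_{Mesa} = q_{Largo}; substituting into the reaction function, (4/3)q_{Largo} = 12.5 and q_{Largo} = 9.375.

9.375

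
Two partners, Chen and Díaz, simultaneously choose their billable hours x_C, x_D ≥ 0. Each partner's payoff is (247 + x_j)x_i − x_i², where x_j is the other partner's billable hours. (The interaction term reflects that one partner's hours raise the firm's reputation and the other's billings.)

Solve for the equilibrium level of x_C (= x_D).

247

Chen's payoff is (247 + x_D)x_C − x_C².
∂π/∂x_C = 247 + x_D − 2x_C = 0, so x_C = 123.5 + 0.5x_D.
By symmetry x_D = x_C; substituting into the reaction function, 0.5x_C = 123.5 and x_C = 247.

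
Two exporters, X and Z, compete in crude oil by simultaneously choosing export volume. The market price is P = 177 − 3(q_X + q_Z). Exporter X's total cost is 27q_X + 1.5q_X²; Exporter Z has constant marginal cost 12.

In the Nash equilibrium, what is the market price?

81

Exporter X's profit: π = q_X(177 − 3(q_X + q_Z)) − 27q_X − 1.5q_X².
∂π/∂q_X = 150 − 9q_X − 3q_Z = 0, so q_X = 50/3 − (1/3)q_Z.
For Z: ∂π/∂q_Z = 165 − 6q_Z − 3q_X = 0 ⇒ q_Z = 27.5 − 0.5q_X.
Solving the two reaction functions simultaneously: (1 − (−1/3)(−0.5))q_X = 50/3 − (1/3)·27.5, so (5/6)q_X = 7.5 and q_X = 9.
Then q_Z = 27.5 − 0.5·9 = 23.
Equilibrium price: P = 177 − 3·32 = 81.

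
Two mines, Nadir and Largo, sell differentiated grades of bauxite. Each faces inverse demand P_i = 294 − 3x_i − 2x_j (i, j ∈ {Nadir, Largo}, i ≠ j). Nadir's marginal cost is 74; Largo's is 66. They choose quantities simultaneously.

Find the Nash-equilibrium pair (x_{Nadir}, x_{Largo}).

Mine Nadir's profit: π = x_{Nadir}(294 − 3x_{Nadir} − 2x_{Largo}) − 74x_{Nadir}.
∂π/∂x_{Nadir} = 220 − 6x_{Nadir} − 2x_{Largo} = 0 ⇒ x_{Nadir} = 110/3 − (1/3)x_{Largo}.
Similarly x_{Largo} = 38 − (1/3)x_{Nadir}.
Plugging x_{Largo} into Nadir's best response: x_{Nadir} = 110/3 − (1/3)(38 − (1/3)x_{Nadir}) ⇒ (8/9)x_{Nadir} = 24, so x_{Nadir} = 27.
Then x_{Largo} = 38 − (1/3)·27 = 29.

27, 29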